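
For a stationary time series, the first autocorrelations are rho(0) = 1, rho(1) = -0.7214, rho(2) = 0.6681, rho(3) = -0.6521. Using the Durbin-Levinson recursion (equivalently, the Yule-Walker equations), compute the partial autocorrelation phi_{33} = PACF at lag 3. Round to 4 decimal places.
\phi_{33} = -0.2221

The PACF at lag k is phi_{kk}, the last component of the solution
to the Yule-Walker system G_k phi = r_k where
  (G_k)_{ij} = rho(|i - j|), (r_k)_i = rho(i), i,j = 1..k.
Equivalently, Durbin-Levinson gives phi_{kk} iteratively:
  phi_{11} = rho(1)
  phi_{kk} = [rho(k) - sum_{j=1..k-1} phi_{k-1,j} rho(k-j)]
            / [1 - sum_{j=1..k-1} phi_{k-1,j} rho(j)],
  phi_{k,j} = phi_{k-1,j} - phi_{kk} phi_{k-1,k-j},  j = 1..k-1.
Step k = 1:
  phi_11 = rho(1) = -0.7214.
Step k = 2:
  phi_22 = [rho(2) - phi_11 rho(1)] / [1 - phi_11 rho(1)] = [0.6681 - (-0.7214)(-0.7214)] / [1 - (-0.7214)(-0.7214)]
         = 0.14768204 / 0.47958204 = 0.307939.
  Update: phi_21 = phi_11 - phi_22 phi_11 = -0.7214 - (0.307939)(-0.7214) = -0.499253.
Step k = 3:
  phi_33 = [rho(3) - phi_21 rho(2) - phi_22 rho(1)] / [1 - phi_21 rho(1) - phi_22 rho(2)]
    numerator   = -0.6521 - (-0.499253)(0.6681) - (0.307939)(-0.7214) = -0.09640199
    denominator = 1 - (-0.499253)(-0.7214) - (0.307939)(0.6681) = 0.43410497
  phi_33 = -0.09640199 / 0.43410497 = -0.2221.
Therefore phi_{33} = -0.2221.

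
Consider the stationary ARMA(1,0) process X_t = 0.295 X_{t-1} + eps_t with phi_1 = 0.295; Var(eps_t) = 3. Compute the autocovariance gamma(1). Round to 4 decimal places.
\gamma(1) = 0.9694

Multiply the model equation by X_{t-k} and take expectations. With theta_0 = psi_0 = 1 and psi_j the MA(infinity) weights, this gives
  gamma(k) - sum_i phi_i gamma(k-i) = c_k,
  c_k = sigma^2 * sum_{j=k..q} theta_j psi_{j-k}   (c_k = 0 for k > q),
using gamma(-m) = gamma(m).
Pure AR (q = 0): c_0 = sigma^2 = 3, c_k = 0 for k >= 1.
Equations for k = 0 and k = 1 (AR order 1):
  gamma(0) = phi_1 gamma(1) + c_0
  gamma(1) = phi_1 gamma(0) + c_1
Substituting the second into the first: gamma(0) (1 - phi_1^2) = c_0 + phi_1 c_1, so
  gamma(0) = c_0 / (1 - phi_1^2) = 3 / (1 - (0.295)^2) = 3 / 0.912975 = 3.285961.
  gamma(1) = phi_1 gamma(0) = (0.295)(3.285961) = 0.969358.
Therefore gamma(1) = 0.9694 (to 4 decimal places).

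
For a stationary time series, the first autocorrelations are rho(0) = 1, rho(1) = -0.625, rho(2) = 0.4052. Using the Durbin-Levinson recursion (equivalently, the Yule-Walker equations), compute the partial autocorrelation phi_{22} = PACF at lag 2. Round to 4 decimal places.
\phi_{22} = 0.0239

The PACF at lag k is phi_{kk}, the last component of the solution
to the Yule-Walker system G_k phi = r_k where
  (G_k)_{ij} = rho(|i - j|), (r_k)_i = rho(i), i,j = 1..k.
Equivalently, Durbin-Levinson gives phi_{kk} iteratively:
  phi_{11} = rho(1)
  phi_{kk} = [rho(k) - sum_{j=1..k-1} phi_{k-1,j} rho(k-j)]
            / [1 - sum_{j=1..k-1} phi_{k-1,j} rho(j)],
  phi_{k,j} = phi_{k-1,j} - phi_{kk} phi_{k-1,k-j},  j = 1..k-1.
Step k = 1:
  phi_11 = rho(1) = -0.625.
Step k = 2:
  phi_22 = [rho(2) - phi_11 rho(1)] / [1 - phi_11 rho(1)] = [0.4052 - (-0.625)(-0.625)] / [1 - (-0.625)(-0.625)]
         = 0.014575 / 0.609375 = 0.0239.
Therefore phi_{22} = 0.0239.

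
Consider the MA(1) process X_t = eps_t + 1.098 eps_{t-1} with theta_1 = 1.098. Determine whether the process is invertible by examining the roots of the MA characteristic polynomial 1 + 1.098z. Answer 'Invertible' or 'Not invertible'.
\text{Not invertible}

The MA(q) characteristic polynomial is P(z) = 1 + 1.098z.
Invertibility requires all roots to lie outside the unit circle, i.e. |z| > 1 for every root.
This is linear in z: 1 + (1.098) z = 0  =>  z = -1/(1.098) = -0.910747,  |z| = 0.910747.
Moduli of all roots: 0.9107.
All moduli strictly greater than 1? No.
Verdict: Not invertible.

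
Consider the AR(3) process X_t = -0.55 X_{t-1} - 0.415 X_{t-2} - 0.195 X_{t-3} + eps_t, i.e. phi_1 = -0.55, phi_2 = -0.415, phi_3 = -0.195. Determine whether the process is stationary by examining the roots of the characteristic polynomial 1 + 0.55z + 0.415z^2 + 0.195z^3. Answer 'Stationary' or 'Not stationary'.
\text{Stationary}

The AR(p) characteristic polynomial is P(z) = 1 + 0.55z + 0.415z^2 + 0.195z^3.
Stationarity requires all roots to lie outside the unit circle, i.e. |z| > 1 for every root.
Degree 3: look for a simple real root z0 first, then factor out (1 - z/z0) and solve the remaining quadratic.
Testing z0 = -2: P(-2) = 1 + (0.55)(-2) + (0.415)(-2)^2 + (0.195)(-2)^3
  = 1 + (-1.1) + (1.66) + (-1.56) = 0.  So z_0 = -2 is a root, |z_0| = 2.
Divide out the factor (1 + 0.5 z) = (1 - z/z0) (since 1/z0 = -0.5):
  P(z) = (1 + 0.5 z)(1 + (0.05) z + (0.39) z^2)
  [check: z-coef 0.05 - (-0.5) = 0.55; z^2-coef 0.39 - (-0.5)(0.05) = 0.415; z^3-coef -(-0.5)(0.39) = 0.195.]
Remaining roots from the quadratic factor 1 + (0.05) z + (0.39) z^2:
  Set 1 + (0.05) z + (0.39) z^2 = 0, i.e. a z^2 + b z + c = 0 with a = 0.39, b = 0.05, c = 1.
  Discriminant D = b^2 - 4ac = (0.05)^2 - 4*(0.39)*1 = 0.0025 - (1.56) = -1.5575.
  D < 0, so the roots are the complex-conjugate pair z = (-b +/- i sqrt(-D)) / (2a) = -0.0641 +/- 1.6i.
  For a conjugate pair |z|^2 = z * conj(z) = (product of roots) = c/a = 1/(0.39) = 2.564103, so |z| = sqrt(2.564103) = 1.6013 for both roots.
Moduli of all roots: 2.0000, 1.6013, 1.6013.
All moduli strictly greater than 1? Yes.
Verdict: Stationary.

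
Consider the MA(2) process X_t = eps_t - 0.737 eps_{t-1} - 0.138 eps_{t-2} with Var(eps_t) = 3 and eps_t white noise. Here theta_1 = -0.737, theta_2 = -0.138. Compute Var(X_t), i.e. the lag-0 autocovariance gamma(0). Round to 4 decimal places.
\gamma(0) = 4.6866

For an MA(q) process X_t = eps_t + sum_i theta_i eps_{t-i} with
Var(eps_t) = sigma^2, the variance is
  gamma(0) = sigma^2 * (1 + sum_i theta_i^2).
  sum_i theta_i^2 = (-0.737)^2 + (-0.138)^2 = 0.543169 + 0.019044 = 0.562213.
  gamma(0) = 3 * (1 + 0.562213) = 3 * 1.562213 = 4.686639, which rounds to 4.6866.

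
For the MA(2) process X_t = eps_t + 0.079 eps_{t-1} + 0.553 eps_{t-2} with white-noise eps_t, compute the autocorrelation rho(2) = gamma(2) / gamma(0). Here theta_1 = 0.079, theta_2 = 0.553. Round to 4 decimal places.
\rho(2) = 0.4215

For an MA(q) process with theta_0 = 1, the autocovariance is
  gamma(k) = sigma^2 * sum_{i=0..q-k} theta_i * theta_{i+k},
and rho(k) = gamma(k) / gamma(0). Sigma^2 cancels.
  numerator   = (1)*(0.553) = 0.553.
  denominator = (1)^2 + (0.079)^2 + (0.553)^2 = 1.31205.
  rho(2) = 0.553 / 1.31205 = 0.4215.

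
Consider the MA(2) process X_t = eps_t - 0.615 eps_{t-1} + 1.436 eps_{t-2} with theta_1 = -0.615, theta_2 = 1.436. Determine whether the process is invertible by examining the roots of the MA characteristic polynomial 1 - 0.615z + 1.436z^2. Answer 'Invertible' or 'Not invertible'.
\text{Not invertible}

The MA(q) characteristic polynomial is P(z) = 1 - 0.615z + 1.436z^2.
Invertibility requires all roots to lie outside the unit circle, i.e. |z| > 1 for every root.
Set 1 + (-0.615) z + (1.436) z^2 = 0, i.e. a z^2 + b z + c = 0 with a = 1.436, b = -0.615, c = 1.
Discriminant D = b^2 - 4ac = (-0.615)^2 - 4*(1.436)*1 = 0.378225 - (5.744) = -5.365775.
D < 0, so the roots are the complex-conjugate pair z = (-b +/- i sqrt(-D)) / (2a) = 0.2141 +/- 0.8066i.
For a conjugate pair |z|^2 = z * conj(z) = (product of roots) = c/a = 1/(1.436) = 0.696379, so |z| = sqrt(0.696379) = 0.8345 for both roots.
Moduli of all roots: 0.8345, 0.8345.
All moduli strictly greater than 1? No.
Verdict: Not invertible.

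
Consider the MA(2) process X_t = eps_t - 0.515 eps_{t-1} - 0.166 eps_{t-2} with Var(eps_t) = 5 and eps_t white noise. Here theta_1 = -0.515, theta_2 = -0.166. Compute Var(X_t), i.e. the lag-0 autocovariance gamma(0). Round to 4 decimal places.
\gamma(0) = 6.4639

For an MA(q) process X_t = eps_t + sum_i theta_i eps_{t-i} with
Var(eps_t) = sigma^2, the variance is
  gamma(0) = sigma^2 * (1 + sum_i theta_i^2).
  sum_i theta_i^2 = (-0.515)^2 + (-0.166)^2 = 0.265225 + 0.027556 = 0.292781.
  gamma(0) = 5 * (1 + 0.292781) = 5 * 1.292781 = 6.463905, which rounds to 6.4639.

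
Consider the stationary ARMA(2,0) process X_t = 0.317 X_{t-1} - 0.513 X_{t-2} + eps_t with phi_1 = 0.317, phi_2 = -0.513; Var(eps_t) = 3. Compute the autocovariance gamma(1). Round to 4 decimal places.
\gamma(1) = 0.8922

Multiply the model equation by X_{t-k} and take expectations. With theta_0 = psi_0 = 1 and psi_j the MA(infinity) weights, this gives
  gamma(k) - sum_i phi_i gamma(k-i) = c_k,
  c_k = sigma^2 * sum_{j=k..q} theta_j psi_{j-k}   (c_k = 0 for k > q),
using gamma(-m) = gamma(m).
Pure AR (q = 0): c_0 = sigma^2 = 3, c_k = 0 for k >= 1.
Equations for k = 0, 1, 2 (AR order 2, c_2 = 0):
  (E0) gamma(0) = phi_1 gamma(1) + phi_2 gamma(2) + c_0
  (E1) gamma(1) = phi_1 gamma(0) + phi_2 gamma(1) + c_1
  (E2) gamma(2) = phi_1 gamma(1) + phi_2 gamma(0)
From (E1): gamma(1) = A gamma(0) + B with
  A = phi_1 / (1 - phi_2) = 0.317 / 1.513 = 0.209518,   B = c_1 / (1 - phi_2) = 0 / 1.513 = 0.
Insert (E2) into (E0): gamma(0) (1 - phi_2^2) = phi_1 (1 + phi_2) gamma(1) + c_0.
  phi_1 (1 + phi_2) = (0.317)(0.487) = 0.154379,   1 - phi_2^2 = 0.736831.
Replace gamma(1) by A gamma(0) + B and collect gamma(0):
  gamma(0) [0.736831 - (0.154379)(0.209518)] = c_0 = 3
  gamma(0) * 0.704486 = 3
  gamma(0) = 3 / 0.704486 = 4.258425.
  gamma(1) = A gamma(0) = (0.209518)(4.258425) = 0.892215.
Therefore gamma(1) = 0.8922 (to 4 decimal places).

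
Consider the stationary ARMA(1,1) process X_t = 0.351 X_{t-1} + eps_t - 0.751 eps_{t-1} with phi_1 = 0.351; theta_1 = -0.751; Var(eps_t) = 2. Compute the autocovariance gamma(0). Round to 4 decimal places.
\gamma(0) = 2.3650

Multiply the model equation by X_{t-k} and take expectations. With theta_0 = psi_0 = 1 and psi_j the MA(infinity) weights, this gives
  gamma(k) - sum_i phi_i gamma(k-i) = c_k,
  c_k = sigma^2 * sum_{j=k..q} theta_j psi_{j-k}   (c_k = 0 for k > q),
using gamma(-m) = gamma(m).
psi-weights needed (psi_j = theta_j + sum_i phi_i psi_{j-i}):
  psi_1 = theta_1 + phi_1 = -0.751 + (0.351) = -0.4
Right-hand sides:
  c_0 = sigma^2 (1 + theta_1 psi_1) = 2 * (1 + (-0.751)(-0.4)) = 2 * 1.3004 = 2.6008
  c_1 = sigma^2 theta_1 = 2 * (-0.751) = -1.502
  c_2 = 0
Equations for k = 0 and k = 1 (AR order 1):
  gamma(0) = phi_1 gamma(1) + c_0
  gamma(1) = phi_1 gamma(0) + c_1
Substituting the second into the first: gamma(0) (1 - phi_1^2) = c_0 + phi_1 c_1, so
  gamma(0) = (c_0 + phi_1 c_1) / (1 - phi_1^2) = (2.6008 + (0.351)(-1.502)) / (1 - (0.351)^2) = 2.073598 / 0.876799 = 2.364964.
Therefore gamma(0) = 2.3650 (to 4 decimal places).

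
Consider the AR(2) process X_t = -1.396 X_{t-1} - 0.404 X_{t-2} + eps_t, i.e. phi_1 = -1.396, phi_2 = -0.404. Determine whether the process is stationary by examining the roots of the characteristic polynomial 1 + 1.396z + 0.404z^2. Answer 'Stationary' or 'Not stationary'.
\text{Stationary}

The AR(p) characteristic polynomial is P(z) = 1 + 1.396z + 0.404z^2.
Stationarity requires all roots to lie outside the unit circle, i.e. |z| > 1 for every root.
Set 1 + (1.396) z + (0.404) z^2 = 0, i.e. a z^2 + b z + c = 0 with a = 0.404, b = 1.396, c = 1.
Discriminant D = b^2 - 4ac = (1.396)^2 - 4*(0.404)*1 = 1.948816 - (1.616) = 0.332816.
D >= 0, so the roots are real: z = (-b +/- sqrt(D)) / (2a) = (-1.396 +/- 0.576902) / (0.808).
  z_1 = (-1.396 + 0.576902) / (0.808) = -1.0137,   |z_1| = 1.0137.
  z_2 = (-1.396 - 0.576902) / (0.808) = -2.4417,   |z_2| = 2.4417.
Moduli of all roots: 1.0137, 2.4417.
All moduli strictly greater than 1? Yes.
Verdict: Stationary.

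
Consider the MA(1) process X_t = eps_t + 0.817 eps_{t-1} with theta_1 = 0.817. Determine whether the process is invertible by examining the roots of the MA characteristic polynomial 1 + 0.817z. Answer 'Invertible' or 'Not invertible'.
\text{Invertible}

The MA(q) characteristic polynomial is P(z) = 1 + 0.817z.
Invertibility requires all roots to lie outside the unit circle, i.e. |z| > 1 for every root.
This is linear in z: 1 + (0.817) z = 0  =>  z = -1/(0.817) = -1.22399,  |z| = 1.22399.
Moduli of all roots: 1.2240.
All moduli strictly greater than 1? Yes.
Verdict: Invertible.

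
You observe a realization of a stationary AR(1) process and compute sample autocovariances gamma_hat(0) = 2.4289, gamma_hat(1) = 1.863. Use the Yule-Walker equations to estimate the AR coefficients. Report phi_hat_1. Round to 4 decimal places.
\hat\phi_{1} = 0.7670

The Yule-Walker equations for an AR(p) process read, in matrix form,
  Gamma_p phi = r_p,   with   (Gamma_p)_{ij} = gamma(|i - j|),
                       (r_p)_i = gamma(i),   i,j = 1..p.
Substitute the sample gammas (Toeplitz matrix and right-hand side of size 1):
  Gamma_p = [[2.4289]]
  r_p     = [1.863]
With p = 1 this is the single equation gamma(0) phi_1 = gamma(1):
  phi_hat_1 = gamma(1) / gamma(0) = 1.863 / 2.4289 = 0.7670.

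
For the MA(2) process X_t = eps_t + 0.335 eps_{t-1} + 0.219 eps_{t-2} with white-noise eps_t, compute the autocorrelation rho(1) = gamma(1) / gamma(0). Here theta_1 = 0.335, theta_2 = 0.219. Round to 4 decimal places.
\rho(1) = 0.3520

For an MA(q) process with theta_0 = 1, the autocovariance is
  gamma(k) = sigma^2 * sum_{i=0..q-k} theta_i * theta_{i+k},
and rho(k) = gamma(k) / gamma(0). Sigma^2 cancels.
  numerator   = (1)*(0.335) + (0.335)*(0.219) = 0.408365.
  denominator = (1)^2 + (0.335)^2 + (0.219)^2 = 1.160186.
  rho(1) = 0.408365 / 1.160186 = 0.3520.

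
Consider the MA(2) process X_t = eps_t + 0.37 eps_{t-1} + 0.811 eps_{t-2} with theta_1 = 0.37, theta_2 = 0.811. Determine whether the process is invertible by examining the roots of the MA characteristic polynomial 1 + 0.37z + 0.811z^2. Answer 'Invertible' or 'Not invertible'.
\text{Invertible}

The MA(q) characteristic polynomial is P(z) = 1 + 0.37z + 0.811z^2.
Invertibility requires all roots to lie outside the unit circle, i.e. |z| > 1 for every root.
Set 1 + (0.37) z + (0.811) z^2 = 0, i.e. a z^2 + b z + c = 0 with a = 0.811, b = 0.37, c = 1.
Discriminant D = b^2 - 4ac = (0.37)^2 - 4*(0.811)*1 = 0.1369 - (3.244) = -3.1071.
D < 0, so the roots are the complex-conjugate pair z = (-b +/- i sqrt(-D)) / (2a) = -0.2281 +/- 1.0867i.
For a conjugate pair |z|^2 = z * conj(z) = (product of roots) = c/a = 1/(0.811) = 1.233046, so |z| = sqrt(1.233046) = 1.1104 for both roots.
Moduli of all roots: 1.1104, 1.1104.
All moduli strictly greater than 1? Yes.
Verdict: Invertible.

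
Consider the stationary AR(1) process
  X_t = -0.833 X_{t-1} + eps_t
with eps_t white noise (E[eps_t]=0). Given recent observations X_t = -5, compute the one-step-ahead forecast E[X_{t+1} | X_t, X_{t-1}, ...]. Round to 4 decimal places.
E[X_{t+1} \mid \mathcal F_t] = 4.1650

For an AR(p) model X_t = c + sum_i phi_i X_{t-i} + eps_t, the
one-step-ahead conditional mean is
  E[X_{t+1} | X_t, ...] = c + sum_i phi_i X_{t+1-i}.
Substitute known values:
  E[X_{t+1} | ...] = (-0.833) * (-5)
                   = 4.1650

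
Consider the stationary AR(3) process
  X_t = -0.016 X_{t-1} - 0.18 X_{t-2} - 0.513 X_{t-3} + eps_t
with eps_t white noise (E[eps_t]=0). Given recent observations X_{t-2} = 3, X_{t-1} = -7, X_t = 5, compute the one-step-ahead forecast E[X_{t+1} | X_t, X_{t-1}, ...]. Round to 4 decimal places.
E[X_{t+1} \mid \mathcal F_t] = -0.3590

For an AR(p) model X_t = c + sum_i phi_i X_{t-i} + eps_t, the
one-step-ahead conditional mean is
  E[X_{t+1} | X_t, ...] = c + sum_i phi_i X_{t+1-i}.
Substitute known values:
  E[X_{t+1} | ...] = (-0.016) * (5) + (-0.18) * (-7) + (-0.513) * (3)
                   = -0.3590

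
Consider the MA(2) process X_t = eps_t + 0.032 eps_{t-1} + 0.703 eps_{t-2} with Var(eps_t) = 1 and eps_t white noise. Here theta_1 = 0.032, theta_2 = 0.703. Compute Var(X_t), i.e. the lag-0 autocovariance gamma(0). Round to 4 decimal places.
\gamma(0) = 1.4952

For an MA(q) process X_t = eps_t + sum_i theta_i eps_{t-i} with
Var(eps_t) = sigma^2, the variance is
  gamma(0) = sigma^2 * (1 + sum_i theta_i^2).
  sum_i theta_i^2 = (0.032)^2 + (0.703)^2 = 0.001024 + 0.494209 = 0.495233.
  gamma(0) = 1 * (1 + 0.495233) = 1 * 1.495233 = 1.495233, which rounds to 1.4952.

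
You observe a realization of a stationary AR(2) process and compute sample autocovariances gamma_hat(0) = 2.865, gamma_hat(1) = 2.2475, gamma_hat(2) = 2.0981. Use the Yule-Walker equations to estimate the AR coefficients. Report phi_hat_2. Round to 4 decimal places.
\hat\phi_{2} = 0.3040

The Yule-Walker equations for an AR(p) process read, in matrix form,
  Gamma_p phi = r_p,   with   (Gamma_p)_{ij} = gamma(|i - j|),
                       (r_p)_i = gamma(i),   i,j = 1..p.
Substitute the sample gammas (Toeplitz matrix and right-hand side of size 2):
  Gamma_p = [[2.865, 2.2475], [2.2475, 2.865]]
  r_p     = [2.2475, 2.0981]
Written out:
  2.865 phi_1 + 2.2475 phi_2 = 2.2475
  2.2475 phi_1 + 2.865 phi_2 = 2.0981
Solve by Cramer's rule:
  det = gamma(0)^2 - gamma(1)^2 = (2.865)^2 - (2.2475)^2 = 8.208225 - 5.05125625 = 3.15696875
  phi_hat_1 = [gamma(1) gamma(0) - gamma(1) gamma(2)] / det = [(2.2475)(2.865) - (2.2475)(2.0981)] / 3.15696875 = 1.72360775 / 3.15696875 = 0.546
  phi_hat_2 = [gamma(0) gamma(2) - gamma(1)^2] / det = [(2.865)(2.0981) - (2.2475)^2] / 3.15696875 = 0.95980025 / 3.15696875 = 0.304
So phi_hat = [0.5460, 0.3040].
Therefore phi_hat_2 = 0.3040.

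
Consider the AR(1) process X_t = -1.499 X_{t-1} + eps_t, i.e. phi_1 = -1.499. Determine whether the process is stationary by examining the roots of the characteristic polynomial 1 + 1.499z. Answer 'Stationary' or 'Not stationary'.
\text{Not stationary}

The AR(p) characteristic polynomial is P(z) = 1 + 1.499z.
Stationarity requires all roots to lie outside the unit circle, i.e. |z| > 1 for every root.
This is linear in z: 1 + (1.499) z = 0  =>  z = -1/(1.499) = -0.667111,  |z| = 0.667111.
Moduli of all roots: 0.6671.
All moduli strictly greater than 1? No.
Verdict: Not stationary.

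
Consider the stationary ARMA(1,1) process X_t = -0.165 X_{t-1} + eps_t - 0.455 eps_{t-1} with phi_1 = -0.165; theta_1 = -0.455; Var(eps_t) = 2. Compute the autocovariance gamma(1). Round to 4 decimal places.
\gamma(1) = -1.3704

Multiply the model equation by X_{t-k} and take expectations. With theta_0 = psi_0 = 1 and psi_j the MA(infinity) weights, this gives
  gamma(k) - sum_i phi_i gamma(k-i) = c_k,
  c_k = sigma^2 * sum_{j=k..q} theta_j psi_{j-k}   (c_k = 0 for k > q),
using gamma(-m) = gamma(m).
psi-weights needed (psi_j = theta_j + sum_i phi_i psi_{j-i}):
  psi_1 = theta_1 + phi_1 = -0.455 + (-0.165) = -0.62
Right-hand sides:
  c_0 = sigma^2 (1 + theta_1 psi_1) = 2 * (1 + (-0.455)(-0.62)) = 2 * 1.2821 = 2.5642
  c_1 = sigma^2 theta_1 = 2 * (-0.455) = -0.91
  c_2 = 0
Equations for k = 0 and k = 1 (AR order 1):
  gamma(0) = phi_1 gamma(1) + c_0
  gamma(1) = phi_1 gamma(0) + c_1
Substituting the second into the first: gamma(0) (1 - phi_1^2) = c_0 + phi_1 c_1, so
  gamma(0) = (c_0 + phi_1 c_1) / (1 - phi_1^2) = (2.5642 + (-0.165)(-0.91)) / (1 - (-0.165)^2) = 2.71435 / 0.972775 = 2.790316.
  gamma(1) = phi_1 gamma(0) + c_1 = (-0.165)(2.790316) + (-0.91) = -1.370402.
Therefore gamma(1) = -1.3704 (to 4 decimal places).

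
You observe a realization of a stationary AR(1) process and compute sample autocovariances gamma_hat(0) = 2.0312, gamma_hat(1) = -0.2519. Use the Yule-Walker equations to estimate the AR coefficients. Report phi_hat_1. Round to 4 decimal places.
\hat\phi_{1} = -0.1240

The Yule-Walker equations for an AR(p) process read, in matrix form,
  Gamma_p phi = r_p,   with   (Gamma_p)_{ij} = gamma(|i - j|),
                       (r_p)_i = gamma(i),   i,j = 1..p.
Substitute the sample gammas (Toeplitz matrix and right-hand side of size 1):
  Gamma_p = [[2.0312]]
  r_p     = [-0.2519]
With p = 1 this is the single equation gamma(0) phi_1 = gamma(1):
  phi_hat_1 = gamma(1) / gamma(0) = -0.2519 / 2.0312 = -0.1240.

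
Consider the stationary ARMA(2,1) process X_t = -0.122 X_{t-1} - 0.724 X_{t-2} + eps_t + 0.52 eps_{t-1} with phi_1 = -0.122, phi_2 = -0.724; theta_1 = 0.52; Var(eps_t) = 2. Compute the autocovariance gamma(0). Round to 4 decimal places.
\gamma(0) = 5.0558

Multiply the model equation by X_{t-k} and take expectations. With theta_0 = psi_0 = 1 and psi_j the MA(infinity) weights, this gives
  gamma(k) - sum_i phi_i gamma(k-i) = c_k,
  c_k = sigma^2 * sum_{j=k..q} theta_j psi_{j-k}   (c_k = 0 for k > q),
using gamma(-m) = gamma(m).
psi-weights needed (psi_j = theta_j + sum_i phi_i psi_{j-i}):
  psi_1 = theta_1 + phi_1 = 0.52 + (-0.122) = 0.398
Right-hand sides:
  c_0 = sigma^2 (1 + theta_1 psi_1) = 2 * (1 + (0.52)(0.398)) = 2 * 1.20696 = 2.41392
  c_1 = sigma^2 theta_1 = 2 * (0.52) = 1.04
  c_2 = 0
Equations for k = 0, 1, 2 (AR order 2, c_2 = 0):
  (E0) gamma(0) = phi_1 gamma(1) + phi_2 gamma(2) + c_0
  (E1) gamma(1) = phi_1 gamma(0) + phi_2 gamma(1) + c_1
  (E2) gamma(2) = phi_1 gamma(1) + phi_2 gamma(0)
From (E1): gamma(1) = A gamma(0) + B with
  A = phi_1 / (1 - phi_2) = -0.122 / 1.724 = -0.070766,   B = c_1 / (1 - phi_2) = 1.04 / 1.724 = 0.603248.
Insert (E2) into (E0): gamma(0) (1 - phi_2^2) = phi_1 (1 + phi_2) gamma(1) + c_0.
  phi_1 (1 + phi_2) = (-0.122)(0.276) = -0.033672,   1 - phi_2^2 = 0.475824.
Replace gamma(1) by A gamma(0) + B and collect gamma(0):
  gamma(0) [0.475824 - (-0.033672)(-0.070766)] = (-0.033672)(0.603248) + 2.41392
  gamma(0) * 0.473441 = 2.393607
  gamma(0) = 2.393607 / 0.473441 = 5.055765.
Therefore gamma(0) = 5.0558 (to 4 decimal places).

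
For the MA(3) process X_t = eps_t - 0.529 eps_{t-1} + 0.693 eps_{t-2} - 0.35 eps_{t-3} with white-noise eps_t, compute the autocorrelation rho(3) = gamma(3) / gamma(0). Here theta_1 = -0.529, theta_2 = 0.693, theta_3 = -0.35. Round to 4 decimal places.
\rho(3) = -0.1859

For an MA(q) process with theta_0 = 1, the autocovariance is
  gamma(k) = sigma^2 * sum_{i=0..q-k} theta_i * theta_{i+k},
and rho(k) = gamma(k) / gamma(0). Sigma^2 cancels.
  numerator   = (1)*(-0.35) = -0.35.
  denominator = (1)^2 + (-0.529)^2 + (0.693)^2 + (-0.35)^2 = 1.88259.
  rho(3) = -0.35 / 1.88259 = -0.1859.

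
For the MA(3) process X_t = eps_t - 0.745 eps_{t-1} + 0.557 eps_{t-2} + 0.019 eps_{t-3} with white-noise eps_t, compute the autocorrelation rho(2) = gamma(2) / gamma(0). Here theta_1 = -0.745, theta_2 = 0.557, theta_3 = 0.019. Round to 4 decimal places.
\rho(2) = 0.2910

For an MA(q) process with theta_0 = 1, the autocovariance is
  gamma(k) = sigma^2 * sum_{i=0..q-k} theta_i * theta_{i+k},
and rho(k) = gamma(k) / gamma(0). Sigma^2 cancels.
  numerator   = (1)*(0.557) + (-0.745)*(0.019) = 0.542845.
  denominator = (1)^2 + (-0.745)^2 + (0.557)^2 + (0.019)^2 = 1.865635.
  rho(2) = 0.542845 / 1.865635 = 0.2910.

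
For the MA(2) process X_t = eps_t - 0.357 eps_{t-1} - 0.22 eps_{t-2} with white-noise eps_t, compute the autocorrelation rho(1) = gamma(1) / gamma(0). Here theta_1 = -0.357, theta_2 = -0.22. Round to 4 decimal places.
\rho(1) = -0.2368

For an MA(q) process with theta_0 = 1, the autocovariance is
  gamma(k) = sigma^2 * sum_{i=0..q-k} theta_i * theta_{i+k},
and rho(k) = gamma(k) / gamma(0). Sigma^2 cancels.
  numerator   = (1)*(-0.357) + (-0.357)*(-0.22) = -0.27846.
  denominator = (1)^2 + (-0.357)^2 + (-0.22)^2 = 1.175849.
  rho(1) = -0.27846 / 1.175849 = -0.2368.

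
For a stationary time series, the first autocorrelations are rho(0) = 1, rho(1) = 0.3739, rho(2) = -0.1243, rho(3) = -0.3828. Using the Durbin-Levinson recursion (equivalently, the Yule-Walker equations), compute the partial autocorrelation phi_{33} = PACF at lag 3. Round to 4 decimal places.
\phi_{33} = -0.2660

The PACF at lag k is phi_{kk}, the last component of the solution
to the Yule-Walker system G_k phi = r_k where
  (G_k)_{ij} = rho(|i - j|), (r_k)_i = rho(i), i,j = 1..k.
Equivalently, Durbin-Levinson gives phi_{kk} iteratively:
  phi_{11} = rho(1)
  phi_{kk} = [rho(k) - sum_{j=1..k-1} phi_{k-1,j} rho(k-j)]
            / [1 - sum_{j=1..k-1} phi_{k-1,j} rho(j)],
  phi_{k,j} = phi_{k-1,j} - phi_{kk} phi_{k-1,k-j},  j = 1..k-1.
Step k = 1:
  phi_11 = rho(1) = 0.3739.
Step k = 2:
  phi_22 = [rho(2) - phi_11 rho(1)] / [1 - phi_11 rho(1)] = [-0.1243 - (0.3739)(0.3739)] / [1 - (0.3739)(0.3739)]
         = -0.26410121 / 0.86019879 = -0.307023.
  Update: phi_21 = phi_11 - phi_22 phi_11 = 0.3739 - (-0.307023)(0.3739) = 0.488696.
Step k = 3:
  phi_33 = [rho(3) - phi_21 rho(2) - phi_22 rho(1)] / [1 - phi_21 rho(1) - phi_22 rho(2)]
    numerator   = -0.3828 - (0.488696)(-0.1243) - (-0.307023)(0.3739) = -0.20725901
    denominator = 1 - (0.488696)(0.3739) - (-0.307023)(-0.1243) = 0.77911352
  phi_33 = -0.20725901 / 0.77911352 = -0.266.
Therefore phi_{33} = -0.2660.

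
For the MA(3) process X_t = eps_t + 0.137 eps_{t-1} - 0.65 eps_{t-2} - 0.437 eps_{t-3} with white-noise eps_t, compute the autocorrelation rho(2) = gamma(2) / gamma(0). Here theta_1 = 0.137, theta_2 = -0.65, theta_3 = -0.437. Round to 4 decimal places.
\rho(2) = -0.4349

For an MA(q) process with theta_0 = 1, the autocovariance is
  gamma(k) = sigma^2 * sum_{i=0..q-k} theta_i * theta_{i+k},
and rho(k) = gamma(k) / gamma(0). Sigma^2 cancels.
  numerator   = (1)*(-0.65) + (0.137)*(-0.437) = -0.709869.
  denominator = (1)^2 + (0.137)^2 + (-0.65)^2 + (-0.437)^2 = 1.632238.
  rho(2) = -0.709869 / 1.632238 = -0.4349.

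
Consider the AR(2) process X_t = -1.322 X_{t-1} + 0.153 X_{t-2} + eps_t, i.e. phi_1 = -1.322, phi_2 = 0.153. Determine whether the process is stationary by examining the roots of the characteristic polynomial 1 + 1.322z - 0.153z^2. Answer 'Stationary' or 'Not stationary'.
\text{Not stationary}

The AR(p) characteristic polynomial is P(z) = 1 + 1.322z - 0.153z^2.
Stationarity requires all roots to lie outside the unit circle, i.e. |z| > 1 for every root.
Set 1 + (1.322) z + (-0.153) z^2 = 0, i.e. a z^2 + b z + c = 0 with a = -0.153, b = 1.322, c = 1.
Discriminant D = b^2 - 4ac = (1.322)^2 - 4*(-0.153)*1 = 1.747684 - (-0.612) = 2.359684.
D >= 0, so the roots are real: z = (-b +/- sqrt(D)) / (2a) = (-1.322 +/- 1.536126) / (-0.306).
  z_1 = (-1.322 + 1.536126) / (-0.306) = -0.6998,   |z_1| = 0.6998.
  z_2 = (-1.322 - 1.536126) / (-0.306) = 9.3403,   |z_2| = 9.3403.
Moduli of all roots: 0.6998, 9.3403.
All moduli strictly greater than 1? No.
Verdict: Not stationary.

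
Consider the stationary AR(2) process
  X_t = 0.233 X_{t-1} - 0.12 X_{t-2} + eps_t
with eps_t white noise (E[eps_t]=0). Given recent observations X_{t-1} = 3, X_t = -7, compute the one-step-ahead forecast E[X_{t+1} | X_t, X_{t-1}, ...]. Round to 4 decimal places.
E[X_{t+1} \mid \mathcal F_t] = -1.9910

For an AR(p) model X_t = c + sum_i phi_i X_{t-i} + eps_t, the
one-step-ahead conditional mean is
  E[X_{t+1} | X_t, ...] = c + sum_i phi_i X_{t+1-i}.
Substitute known values:
  E[X_{t+1} | ...] = (0.233) * (-7) + (-0.12) * (3)
                   = -1.9910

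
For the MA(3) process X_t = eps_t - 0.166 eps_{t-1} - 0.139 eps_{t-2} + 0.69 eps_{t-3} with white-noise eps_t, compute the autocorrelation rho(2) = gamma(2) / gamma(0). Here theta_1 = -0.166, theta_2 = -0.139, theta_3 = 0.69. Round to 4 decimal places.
\rho(2) = -0.1665

For an MA(q) process with theta_0 = 1, the autocovariance is
  gamma(k) = sigma^2 * sum_{i=0..q-k} theta_i * theta_{i+k},
and rho(k) = gamma(k) / gamma(0). Sigma^2 cancels.
  numerator   = (1)*(-0.139) + (-0.166)*(0.69) = -0.25354.
  denominator = (1)^2 + (-0.166)^2 + (-0.139)^2 + (0.69)^2 = 1.522977.
  rho(2) = -0.25354 / 1.522977 = -0.1665.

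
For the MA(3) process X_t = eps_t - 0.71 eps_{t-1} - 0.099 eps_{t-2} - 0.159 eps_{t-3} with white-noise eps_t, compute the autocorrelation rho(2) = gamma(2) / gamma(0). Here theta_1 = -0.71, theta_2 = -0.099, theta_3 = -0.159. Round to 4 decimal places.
\rho(2) = 0.0090

For an MA(q) process with theta_0 = 1, the autocovariance is
  gamma(k) = sigma^2 * sum_{i=0..q-k} theta_i * theta_{i+k},
and rho(k) = gamma(k) / gamma(0). Sigma^2 cancels.
  numerator   = (1)*(-0.099) + (-0.71)*(-0.159) = 0.01389.
  denominator = (1)^2 + (-0.71)^2 + (-0.099)^2 + (-0.159)^2 = 1.539182.
  rho(2) = 0.01389 / 1.539182 = 0.0090.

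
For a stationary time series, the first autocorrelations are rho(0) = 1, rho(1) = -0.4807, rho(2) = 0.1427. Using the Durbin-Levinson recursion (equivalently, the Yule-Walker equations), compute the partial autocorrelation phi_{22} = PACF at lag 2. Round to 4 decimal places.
\phi_{22} = -0.1149

The PACF at lag k is phi_{kk}, the last component of the solution
to the Yule-Walker system G_k phi = r_k where
  (G_k)_{ij} = rho(|i - j|), (r_k)_i = rho(i), i,j = 1..k.
Equivalently, Durbin-Levinson gives phi_{kk} iteratively:
  phi_{11} = rho(1)
  phi_{kk} = [rho(k) - sum_{j=1..k-1} phi_{k-1,j} rho(k-j)]
            / [1 - sum_{j=1..k-1} phi_{k-1,j} rho(j)],
  phi_{k,j} = phi_{k-1,j} - phi_{kk} phi_{k-1,k-j},  j = 1..k-1.
Step k = 1:
  phi_11 = rho(1) = -0.4807.
Step k = 2:
  phi_22 = [rho(2) - phi_11 rho(1)] / [1 - phi_11 rho(1)] = [0.1427 - (-0.4807)(-0.4807)] / [1 - (-0.4807)(-0.4807)]
         = -0.08837249 / 0.76892751 = -0.1149.
Therefore phi_{22} = -0.1149.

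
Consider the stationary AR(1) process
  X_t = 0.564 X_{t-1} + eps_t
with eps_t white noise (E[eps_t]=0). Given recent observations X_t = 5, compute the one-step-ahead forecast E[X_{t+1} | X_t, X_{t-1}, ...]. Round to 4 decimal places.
E[X_{t+1} \mid \mathcal F_t] = 2.8200

For an AR(p) model X_t = c + sum_i phi_i X_{t-i} + eps_t, the
one-step-ahead conditional mean is
  E[X_{t+1} | X_t, ...] = c + sum_i phi_i X_{t+1-i}.
Substitute known values:
  E[X_{t+1} | ...] = (0.564) * (5)
                   = 2.8200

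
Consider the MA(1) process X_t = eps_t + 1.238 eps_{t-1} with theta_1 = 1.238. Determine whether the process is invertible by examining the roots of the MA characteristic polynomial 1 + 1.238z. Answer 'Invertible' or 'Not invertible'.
\text{Not invertible}

The MA(q) characteristic polynomial is P(z) = 1 + 1.238z.
Invertibility requires all roots to lie outside the unit circle, i.e. |z| > 1 for every root.
This is linear in z: 1 + (1.238) z = 0  =>  z = -1/(1.238) = -0.807754,  |z| = 0.807754.
Moduli of all roots: 0.8078.
All moduli strictly greater than 1? No.
Verdict: Not invertible.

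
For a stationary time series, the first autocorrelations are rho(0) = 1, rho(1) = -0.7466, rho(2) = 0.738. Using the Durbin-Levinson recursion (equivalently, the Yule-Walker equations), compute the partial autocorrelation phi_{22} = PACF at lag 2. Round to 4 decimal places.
\phi_{22} = 0.4080

The PACF at lag k is phi_{kk}, the last component of the solution
to the Yule-Walker system G_k phi = r_k where
  (G_k)_{ij} = rho(|i - j|), (r_k)_i = rho(i), i,j = 1..k.
Equivalently, Durbin-Levinson gives phi_{kk} iteratively:
  phi_{11} = rho(1)
  phi_{kk} = [rho(k) - sum_{j=1..k-1} phi_{k-1,j} rho(k-j)]
            / [1 - sum_{j=1..k-1} phi_{k-1,j} rho(j)],
  phi_{k,j} = phi_{k-1,j} - phi_{kk} phi_{k-1,k-j},  j = 1..k-1.
Step k = 1:
  phi_11 = rho(1) = -0.7466.
Step k = 2:
  phi_22 = [rho(2) - phi_11 rho(1)] / [1 - phi_11 rho(1)] = [0.738 - (-0.7466)(-0.7466)] / [1 - (-0.7466)(-0.7466)]
         = 0.18058844 / 0.44258844 = 0.408.
Therefore phi_{22} = 0.4080.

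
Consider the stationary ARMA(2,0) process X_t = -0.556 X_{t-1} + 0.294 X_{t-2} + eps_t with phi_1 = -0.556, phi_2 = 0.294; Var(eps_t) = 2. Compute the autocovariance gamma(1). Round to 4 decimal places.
\gamma(1) = -4.5396

Multiply the model equation by X_{t-k} and take expectations. With theta_0 = psi_0 = 1 and psi_j the MA(infinity) weights, this gives
  gamma(k) - sum_i phi_i gamma(k-i) = c_k,
  c_k = sigma^2 * sum_{j=k..q} theta_j psi_{j-k}   (c_k = 0 for k > q),
using gamma(-m) = gamma(m).
Pure AR (q = 0): c_0 = sigma^2 = 2, c_k = 0 for k >= 1.
Equations for k = 0, 1, 2 (AR order 2, c_2 = 0):
  (E0) gamma(0) = phi_1 gamma(1) + phi_2 gamma(2) + c_0
  (E1) gamma(1) = phi_1 gamma(0) + phi_2 gamma(1) + c_1
  (E2) gamma(2) = phi_1 gamma(1) + phi_2 gamma(0)
From (E1): gamma(1) = A gamma(0) + B with
  A = phi_1 / (1 - phi_2) = -0.556 / 0.706 = -0.787535,   B = c_1 / (1 - phi_2) = 0 / 0.706 = 0.
Insert (E2) into (E0): gamma(0) (1 - phi_2^2) = phi_1 (1 + phi_2) gamma(1) + c_0.
  phi_1 (1 + phi_2) = (-0.556)(1.294) = -0.719464,   1 - phi_2^2 = 0.913564.
Replace gamma(1) by A gamma(0) + B and collect gamma(0):
  gamma(0) [0.913564 - (-0.719464)(-0.787535)] = c_0 = 2
  gamma(0) * 0.346961 = 2
  gamma(0) = 2 / 0.346961 = 5.764343.
  gamma(1) = A gamma(0) = (-0.787535)(5.764343) = -4.539624.
Therefore gamma(1) = -4.5396 (to 4 decimal places).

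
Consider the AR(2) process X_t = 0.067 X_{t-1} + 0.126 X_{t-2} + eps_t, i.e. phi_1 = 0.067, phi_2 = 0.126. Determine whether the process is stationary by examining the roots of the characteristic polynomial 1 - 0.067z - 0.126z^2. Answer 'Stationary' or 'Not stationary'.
\text{Stationary}

The AR(p) characteristic polynomial is P(z) = 1 - 0.067z - 0.126z^2.
Stationarity requires all roots to lie outside the unit circle, i.e. |z| > 1 for every root.
Set 1 + (-0.067) z + (-0.126) z^2 = 0, i.e. a z^2 + b z + c = 0 with a = -0.126, b = -0.067, c = 1.
Discriminant D = b^2 - 4ac = (-0.067)^2 - 4*(-0.126)*1 = 0.004489 - (-0.504) = 0.508489.
D >= 0, so the roots are real: z = (-b +/- sqrt(D)) / (2a) = (0.067 +/- 0.713084) / (-0.252).
  z_1 = (0.067 + 0.713084) / (-0.252) = -3.0956,   |z_1| = 3.0956.
  z_2 = (0.067 - 0.713084) / (-0.252) = 2.5638,   |z_2| = 2.5638.
Moduli of all roots: 3.0956, 2.5638.
All moduli strictly greater than 1? Yes.
Verdict: Stationary.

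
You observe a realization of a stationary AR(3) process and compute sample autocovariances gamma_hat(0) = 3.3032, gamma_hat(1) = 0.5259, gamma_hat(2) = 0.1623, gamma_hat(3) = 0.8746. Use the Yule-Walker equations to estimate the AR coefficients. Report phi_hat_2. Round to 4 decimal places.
\hat\phi_{2} = -0.0160

The Yule-Walker equations for an AR(p) process read, in matrix form,
  Gamma_p phi = r_p,   with   (Gamma_p)_{ij} = gamma(|i - j|),
                       (r_p)_i = gamma(i),   i,j = 1..p.
Substitute the sample gammas (Toeplitz matrix and right-hand side of size 3):
  Gamma_p = [[3.3032, 0.5259, 0.1623], [0.5259, 3.3032, 0.5259], [0.1623, 0.5259, 3.3032]]
  r_p     = [0.5259, 0.1623, 0.8746]
Written out (R1..R3):
  (R1) 3.3032 phi_1 + 0.5259 phi_2 + 0.1623 phi_3 = 0.5259
  (R2) 0.5259 phi_1 + 3.3032 phi_2 + 0.5259 phi_3 = 0.1623
  (R3) 0.1623 phi_1 + 0.5259 phi_2 + 3.3032 phi_3 = 0.8746
Gaussian elimination:
  R2 <- R2 - (0.5259/3.3032) R1 = R2 - (0.159209) R1:  3.219472 phi_2 + 0.50006 phi_3 = 0.078572
  R3 <- R3 - (0.1623/3.3032) R1 = R3 - (0.049134) R1:  0.50006 phi_2 + 3.295226 phi_3 = 0.84876
  R3 <- R3 - (0.50006/3.219472) R2 = R3 - (0.155324) R2:  3.217554 phi_3 = 0.836556
Back-substitution:
  phi_hat_3 = 0.836556 / 3.217554 = 0.259998
  phi_hat_2 = (0.078572 - (0.50006)(0.259998)) / 3.219472 = -0.015979
  phi_hat_1 = (0.5259 - (0.5259)(-0.015979) - (0.1623)(0.259998)) / 3.3032 = 0.148978
So phi_hat = [0.1490, -0.0160, 0.2600].
Therefore phi_hat_2 = -0.0160.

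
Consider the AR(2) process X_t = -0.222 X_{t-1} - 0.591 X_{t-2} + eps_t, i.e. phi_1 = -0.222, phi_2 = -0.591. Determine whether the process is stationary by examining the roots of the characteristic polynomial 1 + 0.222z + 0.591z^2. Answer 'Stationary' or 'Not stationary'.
\text{Stationary}

The AR(p) characteristic polynomial is P(z) = 1 + 0.222z + 0.591z^2.
Stationarity requires all roots to lie outside the unit circle, i.e. |z| > 1 for every root.
Set 1 + (0.222) z + (0.591) z^2 = 0, i.e. a z^2 + b z + c = 0 with a = 0.591, b = 0.222, c = 1.
Discriminant D = b^2 - 4ac = (0.222)^2 - 4*(0.591)*1 = 0.049284 - (2.364) = -2.314716.
D < 0, so the roots are the complex-conjugate pair z = (-b +/- i sqrt(-D)) / (2a) = -0.1878 +/- 1.2872i.
For a conjugate pair |z|^2 = z * conj(z) = (product of roots) = c/a = 1/(0.591) = 1.692047, so |z| = sqrt(1.692047) = 1.3008 for both roots.
Moduli of all roots: 1.3008, 1.3008.
All moduli strictly greater than 1? Yes.
Verdict: Stationary.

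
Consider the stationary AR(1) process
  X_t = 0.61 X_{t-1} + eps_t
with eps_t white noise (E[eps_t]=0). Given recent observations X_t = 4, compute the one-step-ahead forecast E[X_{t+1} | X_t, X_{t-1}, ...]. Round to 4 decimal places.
E[X_{t+1} \mid \mathcal F_t] = 2.4400

For an AR(p) model X_t = c + sum_i phi_i X_{t-i} + eps_t, the
one-step-ahead conditional mean is
  E[X_{t+1} | X_t, ...] = c + sum_i phi_i X_{t+1-i}.
Substitute known values:
  E[X_{t+1} | ...] = (0.61) * (4)
                   = 2.4400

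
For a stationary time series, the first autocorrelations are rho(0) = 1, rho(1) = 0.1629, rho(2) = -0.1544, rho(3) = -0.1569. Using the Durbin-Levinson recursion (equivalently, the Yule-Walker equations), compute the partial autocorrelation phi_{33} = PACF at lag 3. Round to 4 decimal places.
\phi_{33} = -0.1030

The PACF at lag k is phi_{kk}, the last component of the solution
to the Yule-Walker system G_k phi = r_k where
  (G_k)_{ij} = rho(|i - j|), (r_k)_i = rho(i), i,j = 1..k.
Equivalently, Durbin-Levinson gives phi_{kk} iteratively:
  phi_{11} = rho(1)
  phi_{kk} = [rho(k) - sum_{j=1..k-1} phi_{k-1,j} rho(k-j)]
            / [1 - sum_{j=1..k-1} phi_{k-1,j} rho(j)],
  phi_{k,j} = phi_{k-1,j} - phi_{kk} phi_{k-1,k-j},  j = 1..k-1.
Step k = 1:
  phi_11 = rho(1) = 0.1629.
Step k = 2:
  phi_22 = [rho(2) - phi_11 rho(1)] / [1 - phi_11 rho(1)] = [-0.1544 - (0.1629)(0.1629)] / [1 - (0.1629)(0.1629)]
         = -0.18093641 / 0.97346359 = -0.185869.
  Update: phi_21 = phi_11 - phi_22 phi_11 = 0.1629 - (-0.185869)(0.1629) = 0.193178.
Step k = 3:
  phi_33 = [rho(3) - phi_21 rho(2) - phi_22 rho(1)] / [1 - phi_21 rho(1) - phi_22 rho(2)]
    numerator   = -0.1569 - (0.193178)(-0.1544) - (-0.185869)(0.1629) = -0.0967953
    denominator = 1 - (0.193178)(0.1629) - (-0.185869)(-0.1544) = 0.93983318
  phi_33 = -0.0967953 / 0.93983318 = -0.103.
Therefore phi_{33} = -0.1030.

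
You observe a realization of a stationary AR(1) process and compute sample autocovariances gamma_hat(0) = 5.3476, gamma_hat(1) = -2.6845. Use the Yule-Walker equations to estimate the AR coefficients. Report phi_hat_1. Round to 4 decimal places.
\hat\phi_{1} = -0.5020

The Yule-Walker equations for an AR(p) process read, in matrix form,
  Gamma_p phi = r_p,   with   (Gamma_p)_{ij} = gamma(|i - j|),
                       (r_p)_i = gamma(i),   i,j = 1..p.
Substitute the sample gammas (Toeplitz matrix and right-hand side of size 1):
  Gamma_p = [[5.3476]]
  r_p     = [-2.6845]
With p = 1 this is the single equation gamma(0) phi_1 = gamma(1):
  phi_hat_1 = gamma(1) / gamma(0) = -2.6845 / 5.3476 = -0.5020.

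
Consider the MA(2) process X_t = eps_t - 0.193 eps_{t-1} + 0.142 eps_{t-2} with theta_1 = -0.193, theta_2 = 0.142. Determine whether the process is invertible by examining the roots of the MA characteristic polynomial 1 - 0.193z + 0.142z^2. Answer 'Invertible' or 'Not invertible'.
\text{Invertible}

The MA(q) characteristic polynomial is P(z) = 1 - 0.193z + 0.142z^2.
Invertibility requires all roots to lie outside the unit circle, i.e. |z| > 1 for every root.
Set 1 + (-0.193) z + (0.142) z^2 = 0, i.e. a z^2 + b z + c = 0 with a = 0.142, b = -0.193, c = 1.
Discriminant D = b^2 - 4ac = (-0.193)^2 - 4*(0.142)*1 = 0.037249 - (0.568) = -0.530751.
D < 0, so the roots are the complex-conjugate pair z = (-b +/- i sqrt(-D)) / (2a) = 0.6796 +/- 2.5652i.
For a conjugate pair |z|^2 = z * conj(z) = (product of roots) = c/a = 1/(0.142) = 7.042254, so |z| = sqrt(7.042254) = 2.6537 for both roots.
Moduli of all roots: 2.6537, 2.6537.
All moduli strictly greater than 1? Yes.
Verdict: Invertible.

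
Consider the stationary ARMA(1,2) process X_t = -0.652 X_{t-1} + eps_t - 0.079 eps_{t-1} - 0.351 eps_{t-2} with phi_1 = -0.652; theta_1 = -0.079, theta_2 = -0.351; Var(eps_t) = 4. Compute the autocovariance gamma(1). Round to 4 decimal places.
\gamma(1) = -3.3629

Multiply the model equation by X_{t-k} and take expectations. With theta_0 = psi_0 = 1 and psi_j the MA(infinity) weights, this gives
  gamma(k) - sum_i phi_i gamma(k-i) = c_k,
  c_k = sigma^2 * sum_{j=k..q} theta_j psi_{j-k}   (c_k = 0 for k > q),
using gamma(-m) = gamma(m).
psi-weights needed (psi_j = theta_j + sum_i phi_i psi_{j-i}):
  psi_1 = theta_1 + phi_1 = -0.079 + (-0.652) = -0.731
  psi_2 = theta_2 + phi_1 psi_1 = -0.351 + (-0.652)(-0.731) = 0.125612
Right-hand sides:
  c_0 = sigma^2 (1 + theta_1 psi_1 + theta_2 psi_2) = 4 * (1 + (-0.079)(-0.731) + (-0.351)(0.125612)) = 4 * 1.013659 = 4.054637
  c_1 = sigma^2 (theta_1 + theta_2 psi_1) = 4 * (-0.079 + (-0.351)(-0.731)) = 0.710324
  c_2 = sigma^2 theta_2 = 4 * (-0.351) = -1.404
Equations for k = 0 and k = 1 (AR order 1):
  gamma(0) = phi_1 gamma(1) + c_0
  gamma(1) = phi_1 gamma(0) + c_1
Substituting the second into the first: gamma(0) (1 - phi_1^2) = c_0 + phi_1 c_1, so
  gamma(0) = (c_0 + phi_1 c_1) / (1 - phi_1^2) = (4.054637 + (-0.652)(0.710324)) / (1 - (-0.652)^2) = 3.591506 / 0.574896 = 6.247226.
  gamma(1) = phi_1 gamma(0) + c_1 = (-0.652)(6.247226) + (0.710324) = -3.362868.
Therefore gamma(1) = -3.3629 (to 4 decimal places).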